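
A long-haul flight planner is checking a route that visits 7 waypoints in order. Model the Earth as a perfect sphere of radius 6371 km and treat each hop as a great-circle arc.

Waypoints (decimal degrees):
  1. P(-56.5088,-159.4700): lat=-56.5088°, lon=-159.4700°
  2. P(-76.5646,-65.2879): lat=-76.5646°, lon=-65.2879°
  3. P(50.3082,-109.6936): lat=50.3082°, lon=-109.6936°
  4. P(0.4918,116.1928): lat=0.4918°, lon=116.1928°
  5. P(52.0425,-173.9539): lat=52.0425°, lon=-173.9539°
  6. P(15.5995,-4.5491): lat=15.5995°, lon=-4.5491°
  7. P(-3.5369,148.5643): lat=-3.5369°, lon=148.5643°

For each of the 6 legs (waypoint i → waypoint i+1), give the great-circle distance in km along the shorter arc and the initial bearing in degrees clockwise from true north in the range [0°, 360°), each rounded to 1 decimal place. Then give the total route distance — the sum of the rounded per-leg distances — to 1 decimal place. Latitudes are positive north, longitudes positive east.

Leg 1: φ1=-0.9862646, φ2=-1.3363044, Δφ=-0.3500397, Δλ=1.6437877 rad; a=sin²(Δφ/2)+cosφ1·cosφ2·sin²(Δλ/2)=0.0991015904; c=2·atan2(√a, √(1-a))=0.640500403; dist=6371·c=4080.628 ≈ 4080.6 km; running total=4080.6 km
Leg 1 bearing: y=sinΔλ·cosφ2=0.23173021, x=cosφ1·sinφ2-sinφ1·cosφ2·cosΔλ=-0.55083842; θ=atan2(y, x)=157.1842° ≈ 157.2°
Leg 2: φ1=-1.3363044, φ2=0.8780437, Δφ=2.2143481, Δλ=-0.7750257 rad; a=sin²(Δφ/2)+cosφ1·cosφ2·sin²(Δλ/2)=0.8212103265; c=2·atan2(√a, √(1-a))=2.268449096; dist=6371·c=14452.289 ≈ 14452.3 km; running total=18532.9 km
Leg 2 bearing: y=sinΔλ·cosφ2=-0.44689077, x=cosφ1·sinφ2-sinφ1·cosφ2·cosΔλ=0.62256272; θ=atan2(y, x)=-35.6717° <0 so +360° → 324.3283° ≈ 324.3°
Leg 3: φ1=0.8780437, φ2=0.0085835, Δφ=-0.8694602, Δλ=3.9424614 rad; a=sin²(Δφ/2)+cosφ1·cosφ2·sin²(Δλ/2)=0.7189688358; c=2·atan2(√a, √(1-a))=2.024099704; dist=6371·c=12895.539 ≈ 12895.5 km; running total=31428.4 km
Leg 3 bearing: y=sinΔλ·cosφ2=-0.71793464, x=cosφ1·sinφ2-sinφ1·cosφ2·cosΔλ=0.54109190; θ=atan2(y, x)=-52.9955° <0 so +360° → 307.0045° ≈ 307.0°
Leg 4: φ1=0.0085835, φ2=0.9083130, Δφ=0.8997294, Δλ=-5.0640152 rad; a=sin²(Δφ/2)+cosφ1·cosφ2·sin²(Δλ/2)=0.3906961146; c=2·atan2(√a, √(1-a))=1.350408823; dist=6371·c=8603.455 ≈ 8603.5 km; running total=40031.9 km
Leg 4 bearing: y=sinΔλ·cosφ2=0.57744260, x=cosφ1·sinφ2-sinφ1·cosφ2·cosΔλ=0.78661979; θ=atan2(y, x)=36.2817° ≈ 36.3°
Leg 5: φ1=0.9083130, φ2=0.2722626, Δφ=-0.6360503, Δλ=2.9566715 rad; a=sin²(Δφ/2)+cosφ1·cosφ2·sin²(Δλ/2)=0.6851461135; c=2·atan2(√a, √(1-a))=1.950119917; dist=6371·c=12424.214 ≈ 12424.2 km; running total=52456.1 km
Leg 5 bearing: y=sinΔλ·cosφ2=0.17709617, x=cosφ1·sinφ2-sinφ1·cosφ2·cosΔλ=0.91187752; θ=atan2(y, x)=10.9906° ≈ 11.0°
Leg 6: φ1=0.2722626, φ2=-0.0617306, Δφ=-0.3339932, Δλ=2.6723330 rad; a=sin²(Δφ/2)+cosφ1·cosφ2·sin²(Δλ/2)=0.9370016183; c=2·atan2(√a, √(1-a))=2.634177053; dist=6371·c=16782.342 ≈ 16782.3 km; running total=69238.4 km
Leg 6 bearing: y=sinΔλ·cosφ2=0.45136476, x=cosφ1·sinφ2-sinφ1·cosφ2·cosΔλ=0.17996720; θ=atan2(y, x)=68.2619° ≈ 68.3°

Leg 1: dist=4080.6 km, bearing=157.2°
Leg 2: dist=14452.3 km, bearing=324.3°
Leg 3: dist=12895.5 km, bearing=307.0°
Leg 4: dist=8603.5 km, bearing=36.3°
Leg 5: dist=12424.2 km, bearing=11.0°
Leg 6: dist=16782.3 km, bearing=68.3°
Total: 69238.4 km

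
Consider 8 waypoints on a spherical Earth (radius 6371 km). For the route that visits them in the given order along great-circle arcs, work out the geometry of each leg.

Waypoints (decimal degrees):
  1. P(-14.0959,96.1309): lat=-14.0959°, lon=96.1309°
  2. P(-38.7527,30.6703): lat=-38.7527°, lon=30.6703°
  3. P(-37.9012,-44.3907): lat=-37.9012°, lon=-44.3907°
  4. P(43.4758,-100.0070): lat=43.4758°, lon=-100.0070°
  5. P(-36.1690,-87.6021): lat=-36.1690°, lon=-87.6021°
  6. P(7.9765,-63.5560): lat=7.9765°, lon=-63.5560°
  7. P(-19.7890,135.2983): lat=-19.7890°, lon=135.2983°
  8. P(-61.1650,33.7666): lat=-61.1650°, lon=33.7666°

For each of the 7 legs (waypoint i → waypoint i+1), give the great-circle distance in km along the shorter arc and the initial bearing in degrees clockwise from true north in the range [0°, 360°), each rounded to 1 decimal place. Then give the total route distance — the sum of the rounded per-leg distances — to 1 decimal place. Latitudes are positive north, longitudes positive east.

Leg 1: φ1=-0.2460199, φ2=-0.6763622, Δφ=-0.4303423, Δλ=-1.1425030 rad; a=sin²(Δφ/2)+cosφ1·cosφ2·sin²(Δλ/2)=0.2667070466; c=2·atan2(√a, √(1-a))=1.085369515; dist=6371·c=6914.889 ≈ 6914.9 km; running total=6914.9 km
Leg 1 bearing: y=sinΔλ·cosφ2=-0.70941528, x=cosφ1·sinφ2-sinφ1·cosφ2·cosΔλ=-0.52823059; θ=atan2(y, x)=-126.6714° <0 so +360° → 233.3286° ≈ 233.3°
Leg 2: φ1=-0.6763622, φ2=-0.6615007, Δφ=0.0148615, Δλ=-1.3100616 rad; a=sin²(Δφ/2)+cosφ1·cosφ2·sin²(Δλ/2)=0.2284186436; c=2·atan2(√a, √(1-a))=0.996596982; dist=6371·c=6349.319 ≈ 6349.3 km; running total=13264.2 km
Leg 2 bearing: y=sinΔλ·cosφ2=-0.76240127, x=cosφ1·sinφ2-sinφ1·cosφ2·cosΔλ=-0.35173651; θ=atan2(y, x)=-114.7664° <0 so +360° → 245.2336° ≈ 245.2°
Leg 3: φ1=-0.6615007, φ2=0.7587959, Δφ=1.4202966, Δλ=-0.9706876 rad; a=sin²(Δφ/2)+cosφ1·cosφ2·sin²(Δλ/2)=0.5496513417; c=2·atan2(√a, √(1-a))=1.670262943; dist=6371·c=10641.245 ≈ 10641.2 km; running total=23905.4 km
Leg 3 bearing: y=sinΔλ·cosφ2=-0.59887263, x=cosφ1·sinφ2-sinφ1·cosφ2·cosΔλ=0.79466379; θ=atan2(y, x)=-37.0023° <0 so +360° → 322.9977° ≈ 323.0°
Leg 4: φ1=0.7587959, φ2=-0.6312681, Δφ=-1.3900640, Δλ=0.2165063 rad; a=sin²(Δφ/2)+cosφ1·cosφ2·sin²(Δλ/2)=0.4169632270; c=2·atan2(√a, √(1-a))=1.403949751; dist=6371·c=8944.564 ≈ 8944.6 km; running total=32850.0 km
Leg 4 bearing: y=sinΔλ·cosφ2=0.17341891, x=cosφ1·sinφ2-sinφ1·cosφ2·cosΔλ=-0.97074480; θ=atan2(y, x)=169.8712° ≈ 169.9°
Leg 5: φ1=-0.6312681, φ2=0.1392162, Δφ=0.7704843, Δλ=0.4196836 rad; a=sin²(Δφ/2)+cosφ1·cosφ2·sin²(Δλ/2)=0.1759030991; c=2·atan2(√a, √(1-a))=0.865586264; dist=6371·c=5514.650 ≈ 5514.7 km; running total=38364.7 km
Leg 5 bearing: y=sinΔλ·cosφ2=0.40352929, x=cosφ1·sinφ2-sinφ1·cosφ2·cosΔλ=0.64576227; θ=atan2(y, x)=32.0008° ≈ 32.0°
Leg 6: φ1=0.1392162, φ2=-0.3453832, Δφ=-0.4845994, Δλ=3.4706623 rad; a=sin²(Δφ/2)+cosφ1·cosφ2·sin²(Δλ/2)=0.9644116427; c=2·atan2(√a, √(1-a))=2.762020602; dist=6371·c=17596.833 ≈ 17596.8 km; running total=55961.5 km
Leg 6 bearing: y=sinΔλ·cosφ2=-0.30407858, x=cosφ1·sinφ2-sinφ1·cosφ2·cosΔλ=-0.21171566; θ=atan2(y, x)=-124.8477° <0 so +360° → 235.1523° ≈ 235.2°
Leg 7: φ1=-0.3453832, φ2=-1.0675306, Δφ=-0.7221474, Δλ=-1.7720625 rad; a=sin²(Δφ/2)+cosφ1·cosφ2·sin²(Δλ/2)=0.3970702054; c=2·atan2(√a, √(1-a))=1.363454297; dist=6371·c=8686.567 ≈ 8686.6 km; running total=64648.1 km
Leg 7 bearing: y=sinΔλ·cosφ2=-0.47255353, x=cosφ1·sinφ2-sinφ1·cosφ2·cosΔλ=-0.85692181; θ=atan2(y, x)=-151.1253° <0 so +360° → 208.8747° ≈ 208.9°

Leg 1: dist=6914.9 km, bearing=233.3°
Leg 2: dist=6349.3 km, bearing=245.2°
Leg 3: dist=10641.2 km, bearing=323.0°
Leg 4: dist=8944.6 km, bearing=169.9°
Leg 5: dist=5514.7 km, bearing=32.0°
Leg 6: dist=17596.8 km, bearing=235.2°
Leg 7: dist=8686.6 km, bearing=208.9°
Total: 64648.1 km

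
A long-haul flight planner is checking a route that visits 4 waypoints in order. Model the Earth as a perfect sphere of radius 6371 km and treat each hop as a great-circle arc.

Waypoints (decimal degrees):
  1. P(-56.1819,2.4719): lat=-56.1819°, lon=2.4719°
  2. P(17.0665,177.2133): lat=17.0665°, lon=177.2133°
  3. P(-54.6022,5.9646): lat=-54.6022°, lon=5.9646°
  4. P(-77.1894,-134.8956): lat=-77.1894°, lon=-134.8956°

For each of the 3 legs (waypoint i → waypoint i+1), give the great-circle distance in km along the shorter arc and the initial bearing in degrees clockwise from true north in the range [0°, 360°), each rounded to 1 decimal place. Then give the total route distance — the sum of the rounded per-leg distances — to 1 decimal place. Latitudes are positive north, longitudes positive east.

Leg 1: φ1=-0.9805591, φ2=0.2978666, Δφ=1.2784258, Δλ=3.0498128 rad; a=sin²(Δφ/2)+cosφ1·cosφ2·sin²(Δλ/2)=0.8868187821; c=2·atan2(√a, √(1-a))=2.455358378; dist=6371·c=15643.088 ≈ 15643.1 km; running total=15643.1 km
Leg 1 bearing: y=sinΔλ·cosφ2=0.08761521, x=cosφ1·sinφ2-sinφ1·cosφ2·cosΔλ=-0.62754163; θ=atan2(y, x)=172.0519° ≈ 172.1°
Leg 2: φ1=0.2978666, φ2=-0.9529882, Δφ=-1.2508548, Δλ=-2.9888537 rad; a=sin²(Δφ/2)+cosφ1·cosφ2·sin²(Δλ/2)=0.8932636201; c=2·atan2(√a, √(1-a))=2.475961615; dist=6371·c=15774.351 ≈ 15774.4 km; running total=31417.5 km
Leg 2 bearing: y=sinΔλ·cosφ2=-0.08813044, x=cosφ1·sinφ2-sinφ1·cosφ2·cosΔλ=-0.61123475; θ=atan2(y, x)=-171.7954° <0 so +360° → 188.2046° ≈ 188.2°
Leg 3: φ1=-0.9529882, φ2=-1.3472092, Δφ=-0.3942210, Δλ=-2.4584743 rad; a=sin²(Δφ/2)+cosφ1·cosφ2·sin²(Δλ/2)=0.1523783682; c=2·atan2(√a, √(1-a))=0.802038039; dist=6371·c=5109.784 ≈ 5109.8 km; running total=36527.3 km
Leg 3 bearing: y=sinΔλ·cosφ2=-0.13995855, x=cosφ1·sinφ2-sinφ1·cosφ2·cosΔλ=-0.70501660; θ=atan2(y, x)=-168.7717° <0 so +360° → 191.2283° ≈ 191.2°

Leg 1: dist=15643.1 km, bearing=172.1°
Leg 2: dist=15774.4 km, bearing=188.2°
Leg 3: dist=5109.8 km, bearing=191.2°
Total: 36527.3 km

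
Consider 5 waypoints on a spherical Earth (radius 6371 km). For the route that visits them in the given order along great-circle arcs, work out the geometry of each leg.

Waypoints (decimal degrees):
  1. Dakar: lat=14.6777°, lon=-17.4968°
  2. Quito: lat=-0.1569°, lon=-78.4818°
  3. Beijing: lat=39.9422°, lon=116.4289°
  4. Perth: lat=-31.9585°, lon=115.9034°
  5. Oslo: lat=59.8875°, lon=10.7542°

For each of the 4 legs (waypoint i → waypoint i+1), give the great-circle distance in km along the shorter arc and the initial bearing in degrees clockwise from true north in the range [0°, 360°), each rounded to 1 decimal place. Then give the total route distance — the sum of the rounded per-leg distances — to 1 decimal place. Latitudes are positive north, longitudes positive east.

Leg 1: φ1=0.2561742, φ2=-0.0027384, Δφ=-0.2589126, Δλ=-1.0643890 rad; a=sin²(Δφ/2)+cosφ1·cosφ2·sin²(Δλ/2)=0.2657427893; c=2·atan2(√a, √(1-a))=1.083187854; dist=6371·c=6900.990 ≈ 6901.0 km; running total=6901.0 km
Leg 1 bearing: y=sinΔλ·cosφ2=-0.87448948, x=cosφ1·sinφ2-sinφ1·cosφ2·cosΔλ=-0.12554837; θ=atan2(y, x)=-98.1700° <0 so +360° → 261.8300° ≈ 261.8°
Leg 2: φ1=-0.0027384, φ2=0.6971229, Δφ=0.6998613, Δλ=3.4018335 rad; a=sin²(Δφ/2)+cosφ1·cosφ2·sin²(Δλ/2)=0.8713158935; c=2·atan2(√a, √(1-a))=2.407787970; dist=6371·c=15340.017 ≈ 15340.0 km; running total=22241.0 km
Leg 2 bearing: y=sinΔλ·cosφ2=-0.19728015, x=cosφ1·sinφ2-sinφ1·cosφ2·cosΔλ=0.63998326; θ=atan2(y, x)=-17.1323° <0 so +360° → 342.8677° ≈ 342.9°
Leg 3: φ1=0.6971229, φ2=-0.5577810, Δφ=-1.2549039, Δλ=-0.0091717 rad; a=sin²(Δφ/2)+cosφ1·cosφ2·sin²(Δλ/2)=0.3446812712; c=2·atan2(√a, √(1-a))=1.254932733; dist=6371·c=7995.176 ≈ 7995.2 km; running total=30236.2 km
Leg 3 bearing: y=sinΔλ·cosφ2=-0.00778146, x=cosφ1·sinφ2-sinφ1·cosφ2·cosΔλ=-0.95049662; θ=atan2(y, x)=-179.5309° <0 so +360° → 180.4691° ≈ 180.5°
Leg 4: φ1=-0.5577810, φ2=1.0452341, Δφ=1.6030151, Δλ=-1.8351997 rad; a=sin²(Δφ/2)+cosφ1·cosφ2·sin²(Δλ/2)=0.7845547758; c=2·atan2(√a, √(1-a))=2.176218850; dist=6371·c=13864.690 ≈ 13864.7 km; running total=44100.9 km
Leg 4 bearing: y=sinΔλ·cosφ2=-0.48426470, x=cosφ1·sinφ2-sinφ1·cosφ2·cosΔλ=0.66453143; θ=atan2(y, x)=-36.0820° <0 so +360° → 323.9180° ≈ 323.9°

Leg 1: dist=6901.0 km, bearing=261.8°
Leg 2: dist=15340.0 km, bearing=342.9°
Leg 3: dist=7995.2 km, bearing=180.5°
Leg 4: dist=13864.7 km, bearing=323.9°
Total: 44100.9 km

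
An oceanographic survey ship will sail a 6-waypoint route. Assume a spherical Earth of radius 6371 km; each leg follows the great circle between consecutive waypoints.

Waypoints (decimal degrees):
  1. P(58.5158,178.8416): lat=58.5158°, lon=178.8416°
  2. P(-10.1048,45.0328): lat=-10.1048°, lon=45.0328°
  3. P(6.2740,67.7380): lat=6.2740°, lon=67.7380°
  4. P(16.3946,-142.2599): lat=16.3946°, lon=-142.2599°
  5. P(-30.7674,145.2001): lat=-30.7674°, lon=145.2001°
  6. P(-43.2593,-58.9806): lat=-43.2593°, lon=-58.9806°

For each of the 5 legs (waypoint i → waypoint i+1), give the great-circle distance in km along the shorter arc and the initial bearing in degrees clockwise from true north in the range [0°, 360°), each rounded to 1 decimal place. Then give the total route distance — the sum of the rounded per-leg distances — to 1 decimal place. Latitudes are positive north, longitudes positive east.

Leg 1: φ1=1.0212934, φ2=-0.1763620, Δφ=-1.1976554, Δλ=-2.3354041 rad; a=sin²(Δφ/2)+cosφ1·cosφ2·sin²(Δλ/2)=0.7527756229; c=2·atan2(√a, √(1-a))=2.100817079; dist=6371·c=13384.306 ≈ 13384.3 km; running total=13384.3 km
Leg 1 bearing: y=sinΔλ·cosφ2=-0.71045997, x=cosφ1·sinφ2-sinφ1·cosφ2·cosΔλ=0.48955548; θ=atan2(y, x)=-55.4305° <0 so +360° → 304.5695° ≈ 304.6°
Leg 2: φ1=-0.1763620, φ2=0.1095020, Δφ=0.2858640, Δλ=0.3962805 rad; a=sin²(Δφ/2)+cosφ1·cosφ2·sin²(Δλ/2)=0.0582097543; c=2·atan2(√a, √(1-a))=0.487342368; dist=6371·c=3104.858 ≈ 3104.9 km; running total=16489.2 km
Leg 2 bearing: y=sinΔλ·cosφ2=0.38367794, x=cosφ1·sinφ2-sinφ1·cosφ2·cosΔλ=0.26847114; θ=atan2(y, x)=55.0183° ≈ 55.0°
Leg 3: φ1=0.1095020, φ2=0.2861397, Δφ=0.1766378, Δλ=-3.6651548 rad; a=sin²(Δφ/2)+cosφ1·cosφ2·sin²(Δλ/2)=0.8975047217; c=2·atan2(√a, √(1-a))=2.489819474; dist=6371·c=15862.640 ≈ 15862.6 km; running total=32351.8 km
Leg 3 bearing: y=sinΔλ·cosφ2=0.47963984, x=cosφ1·sinφ2-sinφ1·cosφ2·cosΔλ=0.37135645; θ=atan2(y, x)=52.2515° ≈ 52.3°
Leg 4: φ1=0.2861397, φ2=-0.5369924, Δφ=-0.8231322, Δλ=5.0171235 rad; a=sin²(Δφ/2)+cosφ1·cosφ2·sin²(Δλ/2)=0.4485297176; c=2·atan2(√a, √(1-a))=1.467673083; dist=6371·c=9350.545 ≈ 9350.5 km; running total=41702.3 km
Leg 4 bearing: y=sinΔλ·cosφ2=-0.81966252, x=cosφ1·sinφ2-sinφ1·cosφ2·cosΔλ=-0.56352160; θ=atan2(y, x)=-124.5087° <0 so +360° → 235.4913° ≈ 235.5°
Leg 5: φ1=-0.5369924, φ2=-0.7550172, Δφ=-0.2180248, Δλ=-3.5636255 rad; a=sin²(Δφ/2)+cosφ1·cosφ2·sin²(Δλ/2)=0.6101421048; c=2·atan2(√a, √(1-a))=1.792902155; dist=6371·c=11422.580 ≈ 11422.6 km; running total=53124.9 km
Leg 5 bearing: y=sinΔλ·cosφ2=0.29830667, x=cosφ1·sinφ2-sinφ1·cosφ2·cosΔλ=-0.92870232; θ=atan2(y, x)=162.1926° ≈ 162.2°

Leg 1: dist=13384.3 km, bearing=304.6°
Leg 2: dist=3104.9 km, bearing=55.0°
Leg 3: dist=15862.6 km, bearing=52.3°
Leg 4: dist=9350.5 km, bearing=235.5°
Leg 5: dist=11422.6 km, bearing=162.2°
Total: 53124.9 km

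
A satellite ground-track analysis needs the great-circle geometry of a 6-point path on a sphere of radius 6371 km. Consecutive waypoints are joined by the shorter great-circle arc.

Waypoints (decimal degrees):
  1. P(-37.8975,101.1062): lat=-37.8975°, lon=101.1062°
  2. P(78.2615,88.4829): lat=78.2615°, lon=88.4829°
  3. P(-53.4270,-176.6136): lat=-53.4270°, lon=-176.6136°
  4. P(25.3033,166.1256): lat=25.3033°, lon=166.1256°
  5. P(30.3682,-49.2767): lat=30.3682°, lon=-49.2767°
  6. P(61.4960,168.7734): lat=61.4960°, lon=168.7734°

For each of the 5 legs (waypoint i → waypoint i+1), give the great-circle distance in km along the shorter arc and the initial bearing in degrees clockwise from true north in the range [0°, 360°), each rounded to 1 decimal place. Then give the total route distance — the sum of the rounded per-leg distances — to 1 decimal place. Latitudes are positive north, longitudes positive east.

Leg 1: dist=12943.9 km, bearing=357.2°
Leg 2: dist=15880.1 km, bearing=100.8°
Leg 3: dist=8911.6 km, bearing=344.2°
Leg 4: dist=12767.0 km, bearing=33.4°
Leg 5: dist=9240.9 km, bearing=342.8°
Total: 59743.5 km

Leg 1: φ1=-0.6614362, φ2=1.3659209, Δφ=2.0273570, Δλ=-0.2203181 rad; a=sin²(Δφ/2)+cosφ1·cosφ2·sin²(Δλ/2)=0.7223721367; c=2·atan2(√a, √(1-a))=2.031685049; dist=6371·c=12943.865 ≈ 12943.9 km; running total=12943.9 km
Leg 1 bearing: y=sinΔλ·cosφ2=-0.04446094, x=cosφ1·sinφ2-sinφ1·cosφ2·cosΔλ=0.89455338; θ=atan2(y, x)=-2.8454° <0 so +360° → 357.1546° ≈ 357.2°
Leg 2: φ1=1.3659209, φ2=-0.9324771, Δφ=-2.2983979, Δλ=-4.6268068 rad; a=sin²(Δφ/2)+cosφ1·cosφ2·sin²(Δλ/2)=0.8983322065; c=2·atan2(√a, √(1-a))=2.492552658; dist=6371·c=15880.053 ≈ 15880.1 km; running total=28824.0 km
Leg 2 bearing: y=sinΔλ·cosφ2=0.59366574, x=cosφ1·sinφ2-sinφ1·cosφ2·cosΔλ=-0.11352007; θ=atan2(y, x)=100.8254° ≈ 100.8°
Leg 3: φ1=-0.9324771, φ2=0.4416259, Δφ=1.3741030, Δλ=5.9819275 rad; a=sin²(Δφ/2)+cosφ1·cosφ2·sin²(Δλ/2)=0.4144162154; c=2·atan2(√a, √(1-a))=1.398781721; dist=6371·c=8911.638 ≈ 8911.6 km; running total=37735.6 km
Leg 3 bearing: y=sinΔλ·cosφ2=-0.26825350, x=cosφ1·sinφ2-sinφ1·cosφ2·cosΔλ=0.94801989; θ=atan2(y, x)=-15.7995° <0 so +360° → 344.2005° ≈ 344.2°
Leg 4: φ1=0.4416259, φ2=0.5300251, Δφ=0.0883992, Δλ=-3.7594794 rad; a=sin²(Δφ/2)+cosφ1·cosφ2·sin²(Δλ/2)=0.7098577292; c=2·atan2(√a, √(1-a))=2.003928134; dist=6371·c=12767.026 ≈ 12767.0 km; running total=50502.6 km
Leg 4 bearing: y=sinΔλ·cosφ2=0.49982878, x=cosφ1·sinφ2-sinφ1·cosφ2·cosΔλ=0.75763456; θ=atan2(y, x)=33.4137° ≈ 33.4°
Leg 5: φ1=0.5300251, φ2=1.0733077, Δφ=0.5432826, Δλ=3.8056922 rad; a=sin²(Δφ/2)+cosφ1·cosφ2·sin²(Δλ/2)=0.4399812384; c=2·atan2(√a, √(1-a))=1.450468648; dist=6371·c=9240.936 ≈ 9240.9 km; running total=59743.5 km
Leg 5 bearing: y=sinΔλ·cosφ2=-0.29413475, x=cosφ1·sinφ2-sinφ1·cosφ2·cosΔλ=0.94819605; θ=atan2(y, x)=-17.2341° <0 so +360° → 342.7659° ≈ 342.8°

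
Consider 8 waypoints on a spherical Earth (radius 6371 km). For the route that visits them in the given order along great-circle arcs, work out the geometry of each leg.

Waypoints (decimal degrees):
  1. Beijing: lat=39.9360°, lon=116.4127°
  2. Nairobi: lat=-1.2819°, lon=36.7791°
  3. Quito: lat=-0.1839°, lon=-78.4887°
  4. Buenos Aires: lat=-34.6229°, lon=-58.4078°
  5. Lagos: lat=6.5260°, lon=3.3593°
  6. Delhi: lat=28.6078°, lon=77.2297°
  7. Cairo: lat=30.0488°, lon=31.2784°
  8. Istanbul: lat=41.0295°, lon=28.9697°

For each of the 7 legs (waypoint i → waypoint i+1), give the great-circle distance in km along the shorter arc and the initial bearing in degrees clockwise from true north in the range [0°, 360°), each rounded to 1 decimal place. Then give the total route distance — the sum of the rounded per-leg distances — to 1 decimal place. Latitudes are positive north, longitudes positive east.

Leg 1: dist=9218.2 km, bearing=262.3°
Leg 2: dist=12815.9 km, bearing=269.2°
Leg 3: dist=4361.3 km, bearing=153.5°
Leg 4: dist=7917.6 km, bearing=67.6°
Leg 5: dist=8088.1 km, bearing=62.0°
Leg 6: dist=4427.3 km, bearing=283.7°
Leg 7: dist=1238.6 km, bearing=350.9°
Total: 48067.0 km

Leg 1: φ1=0.6970147, φ2=-0.0223734, Δφ=-0.7193881, Δλ=-1.3898685 rad; a=sin²(Δφ/2)+cosφ1·cosφ2·sin²(Δλ/2)=0.4382112914; c=2·atan2(√a, √(1-a))=1.446902195; dist=6371·c=9218.214 ≈ 9218.2 km; running total=9218.2 km
Leg 1 bearing: y=sinΔλ·cosφ2=-0.98343098, x=cosφ1·sinφ2-sinφ1·cosφ2·cosΔλ=-0.13263536; θ=atan2(y, x)=-97.6811° <0 so +360° → 262.3189° ≈ 262.3°
Leg 2: φ1=-0.0223734, φ2=-0.0032097, Δφ=0.0191637, Δλ=-2.0118026 rad; a=sin²(Δφ/2)+cosφ1·cosφ2·sin²(Δλ/2)=0.7133344365; c=2·atan2(√a, √(1-a))=2.011602677; dist=6371·c=12815.921 ≈ 12815.9 km; running total=22034.1 km
Leg 2 bearing: y=sinΔλ·cosφ2=-0.90431792, x=cosφ1·sinφ2-sinφ1·cosφ2·cosΔλ=-0.01275807; θ=atan2(y, x)=-90.8083° <0 so +360° → 269.1917° ≈ 269.2°
Leg 3: φ1=-0.0032097, φ2=-0.6042836, Δφ=-0.6010739, Δλ=0.3504778 rad; a=sin²(Δφ/2)+cosφ1·cosφ2·sin²(Δλ/2)=0.1126483371; c=2·atan2(√a, √(1-a))=0.684550547; dist=6371·c=4361.272 ≈ 4361.3 km; running total=26395.4 km
Leg 3 bearing: y=sinΔλ·cosφ2=0.28254314, x=cosφ1·sinφ2-sinφ1·cosφ2·cosΔλ=-0.56568907; θ=atan2(y, x)=153.4594° ≈ 153.5°
Leg 4: φ1=-0.6042836, φ2=0.1139002, Δφ=0.7181838, Δλ=1.0780393 rad; a=sin²(Δφ/2)+cosφ1·cosφ2·sin²(Δλ/2)=0.3389073636; c=2·atan2(√a, √(1-a))=1.242759381; dist=6371·c=7917.620 ≈ 7917.6 km; running total=34313.0 km
Leg 4 bearing: y=sinΔλ·cosφ2=0.87532321, x=cosφ1·sinφ2-sinφ1·cosφ2·cosΔλ=0.36056334; θ=atan2(y, x)=67.6122° ≈ 67.6°
Leg 5: φ1=0.1139002, φ2=0.4993003, Δφ=0.3854001, Δλ=1.2892817 rad; a=sin²(Δφ/2)+cosφ1·cosφ2·sin²(Δλ/2)=0.3516331440; c=2·atan2(√a, √(1-a))=1.269525838; dist=6371·c=8088.149 ≈ 8088.1 km; running total=42401.1 km
Leg 5 bearing: y=sinΔλ·cosφ2=0.84335923, x=cosφ1·sinφ2-sinφ1·cosφ2·cosΔλ=0.44798918; θ=atan2(y, x)=62.0229° ≈ 62.0°
Leg 6: φ1=0.4993003, φ2=0.5244505, Δφ=0.0251502, Δλ=-0.8020015 rad; a=sin²(Δφ/2)+cosφ1·cosφ2·sin²(Δλ/2)=0.1159442676; c=2·atan2(√a, √(1-a))=0.694909795; dist=6371·c=4427.270 ≈ 4427.3 km; running total=46828.4 km
Leg 6 bearing: y=sinΔλ·cosφ2=-0.62214867, x=cosφ1·sinφ2-sinφ1·cosφ2·cosΔλ=0.15144575; θ=atan2(y, x)=-76.3189° <0 so +360° → 283.6811° ≈ 283.7°
Leg 7: φ1=0.5244505, φ2=0.7160999, Δφ=0.1916494, Δλ=-0.0402944 rad; a=sin²(Δφ/2)+cosφ1·cosφ2·sin²(Δλ/2)=0.0094193160; c=2·atan2(√a, √(1-a))=0.194412345; dist=6371·c=1238.601 ≈ 1238.6 km; running total=48067.0 km
Leg 7 bearing: y=sinΔλ·cosφ2=-0.03038874, x=cosφ1·sinφ2-sinφ1·cosφ2·cosΔλ=0.19078494; θ=atan2(y, x)=-9.0502° <0 so +360° → 350.9498° ≈ 350.9°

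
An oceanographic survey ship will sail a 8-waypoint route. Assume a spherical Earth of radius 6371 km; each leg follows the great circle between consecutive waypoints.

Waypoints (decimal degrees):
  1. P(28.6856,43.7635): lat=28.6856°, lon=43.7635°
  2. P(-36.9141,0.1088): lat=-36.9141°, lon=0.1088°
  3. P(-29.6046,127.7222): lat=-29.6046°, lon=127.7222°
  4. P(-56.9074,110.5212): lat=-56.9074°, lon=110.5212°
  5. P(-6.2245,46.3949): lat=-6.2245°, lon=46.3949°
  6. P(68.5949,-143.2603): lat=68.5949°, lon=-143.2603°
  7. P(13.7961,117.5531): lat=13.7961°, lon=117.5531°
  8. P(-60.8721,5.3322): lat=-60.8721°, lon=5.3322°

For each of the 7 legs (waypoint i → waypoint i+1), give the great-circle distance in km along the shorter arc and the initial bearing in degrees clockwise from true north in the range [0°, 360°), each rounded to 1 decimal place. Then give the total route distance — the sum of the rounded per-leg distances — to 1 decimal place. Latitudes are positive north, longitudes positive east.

Leg 1: φ1=0.5006582, φ2=-0.6442726, Δφ=-1.1449308, Δλ=-0.7619182 rad; a=sin²(Δφ/2)+cosφ1·cosφ2·sin²(Δλ/2)=0.3904103300; c=2·atan2(√a, √(1-a))=1.349823048; dist=6371·c=8599.723 ≈ 8599.7 km; running total=8599.7 km
Leg 1 bearing: y=sinΔλ·cosφ2=-0.55192877, x=cosφ1·sinφ2-sinφ1·cosφ2·cosΔλ=-0.80457134; θ=atan2(y, x)=-145.5502° <0 so +360° → 214.4498° ≈ 214.4°
Leg 2: φ1=-0.6442726, φ2=-0.5166977, Δφ=0.1275748, Δλ=2.2272740 rad; a=sin²(Δφ/2)+cosφ1·cosφ2·sin²(Δλ/2)=0.5637832237; c=2·atan2(√a, √(1-a))=1.698711318; dist=6371·c=10822.490 ≈ 10822.5 km; running total=19422.2 km
Leg 2 bearing: y=sinΔλ·cosφ2=0.68873632, x=cosφ1·sinφ2-sinφ1·cosφ2·cosΔλ=-0.71370098; θ=atan2(y, x)=136.0198° ≈ 136.0°
Leg 3: φ1=-0.5166977, φ2=-0.9932215, Δφ=-0.4765238, Δλ=-0.3002141 rad; a=sin²(Δφ/2)+cosφ1·cosφ2·sin²(Δλ/2)=0.0663188805; c=2·atan2(√a, √(1-a))=0.520918882; dist=6371·c=3318.774 ≈ 3318.8 km; running total=22741.0 km
Leg 3 bearing: y=sinΔλ·cosφ2=-0.16146385, x=cosφ1·sinφ2-sinφ1·cosφ2·cosΔλ=-0.47075702; θ=atan2(y, x)=-161.0687° <0 so +360° → 198.9313° ≈ 198.9°
Leg 4: φ1=-0.9932215, φ2=-0.1086380, Δφ=0.8845835, Δλ=-1.1192151 rad; a=sin²(Δφ/2)+cosφ1·cosφ2·sin²(Δλ/2)=0.3361511172; c=2·atan2(√a, √(1-a))=1.236930572; dist=6371·c=7880.485 ≈ 7880.5 km; running total=30621.5 km
Leg 4 bearing: y=sinΔλ·cosφ2=-0.89445383, x=cosφ1·sinφ2-sinφ1·cosφ2·cosΔλ=0.30424745; θ=atan2(y, x)=-71.2143° <0 so +360° → 288.7857° ≈ 288.8°
Leg 5: φ1=-0.1086380, φ2=1.1972069, Δφ=1.3058449, Δλ=-3.3101077 rad; a=sin²(Δφ/2)+cosφ1·cosφ2·sin²(Δλ/2)=0.7293072962; c=2·atan2(√a, √(1-a))=2.047231869; dist=6371·c=13042.914 ≈ 13042.9 km; running total=43664.4 km
Leg 5 bearing: y=sinΔλ·cosφ2=0.06121052, x=cosφ1·sinφ2-sinφ1·cosφ2·cosΔλ=0.88652463; θ=atan2(y, x)=3.9497° ≈ 3.9°
Leg 6: φ1=1.1972069, φ2=0.2407874, Δφ=-0.9564195, Δλ=4.5520526 rad; a=sin²(Δφ/2)+cosφ1·cosφ2·sin²(Δλ/2)=0.4172831562; c=2·atan2(√a, √(1-a))=1.404598585; dist=6371·c=8948.698 ≈ 8948.7 km; running total=52613.1 km
Leg 6 bearing: y=sinΔλ·cosφ2=-0.95869418, x=cosφ1·sinφ2-sinφ1·cosφ2·cosΔλ=0.23138100; θ=atan2(y, x)=-76.4311° <0 so +360° → 283.5689° ≈ 283.6°
Leg 7: φ1=0.2407874, φ2=-1.0624186, Δφ=-1.3032059, Δλ=-1.9586242 rad; a=sin²(Δφ/2)+cosφ1·cosφ2·sin²(Δλ/2)=0.6935407176; c=2·atan2(√a, √(1-a))=1.968260493; dist=6371·c=12539.788 ≈ 12539.8 km; running total=65152.9 km
Leg 7 bearing: y=sinΔλ·cosφ2=-0.45061039, x=cosφ1·sinφ2-sinφ1·cosφ2·cosΔλ=-0.80443660; θ=atan2(y, x)=-150.7443° <0 so +360° → 209.2557° ≈ 209.3°

Leg 1: dist=8599.7 km, bearing=214.4°
Leg 2: dist=10822.5 km, bearing=136.0°
Leg 3: dist=3318.8 km, bearing=198.9°
Leg 4: dist=7880.5 km, bearing=288.8°
Leg 5: dist=13042.9 km, bearing=3.9°
Leg 6: dist=8948.7 km, bearing=283.6°
Leg 7: dist=12539.8 km, bearing=209.3°
Total: 65152.9 km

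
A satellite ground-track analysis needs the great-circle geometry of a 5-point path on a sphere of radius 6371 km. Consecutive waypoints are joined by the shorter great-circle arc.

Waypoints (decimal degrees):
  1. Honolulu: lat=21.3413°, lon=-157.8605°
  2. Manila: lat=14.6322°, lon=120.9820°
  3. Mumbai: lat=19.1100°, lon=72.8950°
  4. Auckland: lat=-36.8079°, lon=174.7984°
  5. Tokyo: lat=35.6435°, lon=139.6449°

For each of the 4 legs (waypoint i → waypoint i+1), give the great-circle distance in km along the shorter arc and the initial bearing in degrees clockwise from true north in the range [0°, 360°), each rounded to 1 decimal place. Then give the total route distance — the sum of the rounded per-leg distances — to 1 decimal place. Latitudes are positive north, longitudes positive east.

Leg 1: φ1=0.3724760, φ2=0.2553801, Δφ=-0.1170959, Δλ=4.8667197 rad; a=sin²(Δφ/2)+cosφ1·cosφ2·sin²(Δλ/2)=0.3847668904; c=2·atan2(√a, √(1-a))=1.338239554; dist=6371·c=8525.924 ≈ 8525.9 km; running total=8525.9 km
Leg 1 bearing: y=sinΔλ·cosφ2=-0.95606746, x=cosφ1·sinφ2-sinφ1·cosφ2·cosΔλ=0.18116383; θ=atan2(y, x)=-79.2703° <0 so +360° → 280.7297° ≈ 280.7°
Leg 2: φ1=0.2553801, φ2=0.3335324, Δφ=0.0781524, Δλ=-0.8392765 rad; a=sin²(Δφ/2)+cosφ1·cosφ2·sin²(Δλ/2)=0.1532904331; c=2·atan2(√a, √(1-a))=0.804572768; dist=6371·c=5125.933 ≈ 5125.9 km; running total=13651.8 km
Leg 2 bearing: y=sinΔλ·cosφ2=-0.70315067, x=cosφ1·sinφ2-sinφ1·cosφ2·cosΔλ=0.15731826; θ=atan2(y, x)=-77.3887° <0 so +360° → 282.6113° ≈ 282.6°
Leg 3: φ1=0.3335324, φ2=-0.6424190, Δφ=-0.9759515, Δλ=1.7785498 rad; a=sin²(Δφ/2)+cosφ1·cosφ2·sin²(Δλ/2)=0.6760945125; c=2·atan2(√a, √(1-a))=1.930705284; dist=6371·c=12300.523 ≈ 12300.5 km; running total=25952.3 km
Leg 3 bearing: y=sinΔλ·cosφ2=0.78343222, x=cosφ1·sinφ2-sinφ1·cosφ2·cosΔλ=-0.51205161; θ=atan2(y, x)=123.1686° ≈ 123.2°
Leg 4: φ1=-0.6424190, φ2=0.6220964, Δφ=1.2645155, Δλ=-0.6135443 rad; a=sin²(Δφ/2)+cosφ1·cosφ2·sin²(Δλ/2)=0.4085782711; c=2·atan2(√a, √(1-a))=1.386918434; dist=6371·c=8836.057 ≈ 8836.1 km; running total=34788.4 km
Leg 4 bearing: y=sinΔλ·cosφ2=-0.46790357, x=cosφ1·sinφ2-sinφ1·cosφ2·cosΔλ=0.86465861; θ=atan2(y, x)=-28.4197° <0 so +360° → 331.5803° ≈ 331.6°

Leg 1: dist=8525.9 km, bearing=280.7°
Leg 2: dist=5125.9 km, bearing=282.6°
Leg 3: dist=12300.5 km, bearing=123.2°
Leg 4: dist=8836.1 km, bearing=331.6°
Total: 34788.4 km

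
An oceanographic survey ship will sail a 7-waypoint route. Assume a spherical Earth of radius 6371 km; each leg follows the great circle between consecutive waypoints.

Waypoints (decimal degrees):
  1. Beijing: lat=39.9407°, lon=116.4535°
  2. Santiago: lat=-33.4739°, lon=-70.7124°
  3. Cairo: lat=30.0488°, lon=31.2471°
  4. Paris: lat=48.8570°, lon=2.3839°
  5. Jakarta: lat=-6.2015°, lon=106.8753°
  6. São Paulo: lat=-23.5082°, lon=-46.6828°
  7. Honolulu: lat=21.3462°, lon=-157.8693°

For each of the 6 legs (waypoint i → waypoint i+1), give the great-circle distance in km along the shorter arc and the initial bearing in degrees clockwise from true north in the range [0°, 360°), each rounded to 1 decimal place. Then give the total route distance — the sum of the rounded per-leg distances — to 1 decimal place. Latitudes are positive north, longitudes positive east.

Leg 1: dist=19053.9 km, bearing=43.8°
Leg 2: dist=12809.8 km, bearing=69.4°
Leg 3: dist=3208.4 km, bearing=318.8°
Leg 4: dist=11584.7 km, bearing=83.1°
Leg 5: dist=15638.5 km, bearing=220.1°
Leg 6: dist=13008.9 km, bearing=282.9°
Total: 75304.2 km

Leg 1: φ1=0.6970967, φ2=-0.5842298, Δφ=-1.2813265, Δλ=-3.2666612 rad; a=sin²(Δφ/2)+cosφ1·cosφ2·sin²(Δλ/2)=0.9943209538; c=2·atan2(√a, √(1-a))=2.990730738; dist=6371·c=19053.946 ≈ 19053.9 km; running total=19053.9 km
Leg 1 bearing: y=sinΔλ·cosφ2=0.10405256, x=cosφ1·sinφ2-sinφ1·cosφ2·cosΔλ=0.10844465; θ=atan2(y, x)=43.8159° ≈ 43.8°
Leg 2: φ1=-0.5842298, φ2=0.5244505, Δφ=1.1086803, Δλ=1.7795290 rad; a=sin²(Δφ/2)+cosφ1·cosφ2·sin²(Δλ/2)=0.7129020874; c=2·atan2(√a, √(1-a))=2.010646799; dist=6371·c=12809.831 ≈ 12809.8 km; running total=31863.7 km
Leg 2 bearing: y=sinΔλ·cosφ2=0.84681081, x=cosφ1·sinφ2-sinφ1·cosφ2·cosΔλ=0.31875109; θ=atan2(y, x)=69.3730° ≈ 69.4°
Leg 3: φ1=0.5244505, φ2=0.8527155, Δφ=0.3282650, Δλ=-0.5037579 rad; a=sin²(Δφ/2)+cosφ1·cosφ2·sin²(Δλ/2)=0.0620723757; c=2·atan2(√a, √(1-a))=0.503591086; dist=6371·c=3208.379 ≈ 3208.4 km; running total=35072.1 km
Leg 3 bearing: y=sinΔλ·cosφ2=-0.31760108, x=cosφ1·sinφ2-sinφ1·cosφ2·cosΔλ=0.36332786; θ=atan2(y, x)=-41.1582° <0 so +360° → 318.8418° ≈ 318.8°
Leg 4: φ1=0.8527155, φ2=-0.1082366, Δφ=-0.9609521, Δλ=1.8237190 rad; a=sin²(Δφ/2)+cosφ1·cosφ2·sin²(Δλ/2)=0.6225133833; c=2·atan2(√a, √(1-a))=1.818343627; dist=6371·c=11584.667 ≈ 11584.7 km; running total=46656.8 km
Leg 4 bearing: y=sinΔλ·cosφ2=0.96251952, x=cosφ1·sinφ2-sinφ1·cosφ2·cosΔλ=0.11626715; θ=atan2(y, x)=83.1124° ≈ 83.1°
Leg 5: φ1=-0.1082366, φ2=-0.4102955, Δφ=-0.3020589, Δλ=-2.6800944 rad; a=sin²(Δφ/2)+cosφ1·cosφ2·sin²(Δλ/2)=0.8865889891; c=2·atan2(√a, √(1-a))=2.454633374; dist=6371·c=15638.469 ≈ 15638.5 km; running total=62295.3 km
Leg 5 bearing: y=sinΔλ·cosφ2=-0.40833235, x=cosφ1·sinφ2-sinφ1·cosφ2·cosΔλ=-0.48524273; θ=atan2(y, x)=-139.9193° <0 so +360° → 220.0807° ≈ 220.1°
Leg 6: φ1=-0.4102955, φ2=0.3725615, Δφ=0.7828570, Δλ=-1.9405705 rad; a=sin²(Δφ/2)+cosφ1·cosφ2·sin²(Δλ/2)=0.7269337030; c=2·atan2(√a, √(1-a))=2.041897078; dist=6371·c=13008.926 ≈ 13008.9 km; running total=75304.2 km
Leg 6 bearing: y=sinΔλ·cosφ2=-0.86844388, x=cosφ1·sinφ2-sinφ1·cosφ2·cosΔλ=0.19952345; θ=atan2(y, x)=-77.0609° <0 so +360° → 282.9391° ≈ 282.9°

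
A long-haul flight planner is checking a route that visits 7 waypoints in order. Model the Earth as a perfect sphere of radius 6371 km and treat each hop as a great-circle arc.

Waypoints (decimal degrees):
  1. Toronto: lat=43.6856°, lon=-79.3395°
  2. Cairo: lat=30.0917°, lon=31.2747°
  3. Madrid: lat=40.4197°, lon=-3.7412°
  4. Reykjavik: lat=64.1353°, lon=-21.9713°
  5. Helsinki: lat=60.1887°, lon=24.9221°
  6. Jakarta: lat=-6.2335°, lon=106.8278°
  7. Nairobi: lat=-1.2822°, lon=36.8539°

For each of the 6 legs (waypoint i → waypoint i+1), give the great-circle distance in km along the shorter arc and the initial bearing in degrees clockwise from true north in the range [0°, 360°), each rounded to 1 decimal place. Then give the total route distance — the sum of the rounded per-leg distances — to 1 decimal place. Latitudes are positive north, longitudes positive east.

Leg 1: dist=9202.5 km, bearing=54.7°
Leg 2: dist=3354.4 km, bearing=299.6°
Leg 3: dist=2889.8 km, bearing=341.9°
Leg 4: dist=2416.0 km, bearing=78.7°
Leg 5: dist=10164.5 km, bearing=100.1°
Leg 6: dist=7778.6 km, bearing=270.9°
Total: 35805.8 km

Leg 1: φ1=0.7624576, φ2=0.5251992, Δφ=-0.2372583, Δλ=1.9305820 rad; a=sin²(Δφ/2)+cosφ1·cosφ2·sin²(Δλ/2)=0.4369888782; c=2·atan2(√a, √(1-a))=1.444438104; dist=6371·c=9202.515 ≈ 9202.5 km; running total=9202.5 km
Leg 1 bearing: y=sinΔλ·cosφ2=0.80982576, x=cosφ1·sinφ2-sinφ1·cosφ2·cosΔλ=0.57297524; θ=atan2(y, x)=54.7195° ≈ 54.7°
Leg 2: φ1=0.5251992, φ2=0.7054568, Δφ=0.1802576, Δλ=-0.6111427 rad; a=sin²(Δφ/2)+cosφ1·cosφ2·sin²(Δλ/2)=0.0677166992; c=2·atan2(√a, √(1-a))=0.526509049; dist=6371·c=3354.389 ≈ 3354.4 km; running total=12556.9 km
Leg 2 bearing: y=sinΔλ·cosφ2=-0.43684563, x=cosφ1·sinφ2-sinφ1·cosφ2·cosΔλ=0.24837569; θ=atan2(y, x)=-60.3789° <0 so +360° → 299.6211° ≈ 299.6°
Leg 3: φ1=0.7054568, φ2=1.1193722, Δφ=0.4139153, Δλ=-0.3181753 rad; a=sin²(Δφ/2)+cosφ1·cosφ2·sin²(Δλ/2)=0.0505583989; c=2·atan2(√a, √(1-a))=0.453582183; dist=6371·c=2889.772 ≈ 2889.8 km; running total=15446.7 km
Leg 3 bearing: y=sinΔλ·cosφ2=-0.13647302, x=cosφ1·sinφ2-sinφ1·cosφ2·cosΔλ=0.41639417; θ=atan2(y, x)=-18.1465° <0 so +360° → 341.8535° ≈ 341.9°
Leg 4: φ1=1.1193722, φ2=1.0504910, Δφ=-0.0688812, Δλ=0.8184442 rad; a=sin²(Δφ/2)+cosφ1·cosφ2·sin²(Δλ/2)=0.0355220870; c=2·atan2(√a, √(1-a))=0.379214179; dist=6371·c=2415.974 ≈ 2416.0 km; running total=17862.7 km
Leg 4 bearing: y=sinΔλ·cosφ2=0.36295746, x=cosφ1·sinφ2-sinφ1·cosφ2·cosΔλ=0.07282138; θ=atan2(y, x)=78.6552° ≈ 78.7°
Leg 5: φ1=1.0504910, φ2=-0.1087951, Δφ=-1.1592861, Δλ=1.4295241 rad; a=sin²(Δφ/2)+cosφ1·cosφ2·sin²(Δλ/2)=0.5123131606; c=2·atan2(√a, √(1-a))=1.595425138; dist=6371·c=10164.454 ≈ 10164.5 km; running total=28027.2 km
Leg 5 bearing: y=sinΔλ·cosφ2=0.98418422, x=cosφ1·sinφ2-sinφ1·cosφ2·cosΔλ=-0.17542795; θ=atan2(y, x)=100.1067° ≈ 100.1°
Leg 6: φ1=-0.1087951, φ2=-0.0223786, Δφ=0.0864165, Δλ=-1.2212749 rad; a=sin²(Δφ/2)+cosφ1·cosφ2·sin²(Δλ/2)=0.3286160328; c=2·atan2(√a, √(1-a))=1.220934578; dist=6371·c=7778.574 ≈ 7778.6 km; running total=35805.8 km
Leg 6 bearing: y=sinΔλ·cosφ2=-0.93930147, x=cosφ1·sinφ2-sinφ1·cosφ2·cosΔλ=0.01492947; θ=atan2(y, x)=-89.0894° <0 so +360° → 270.9106° ≈ 270.9°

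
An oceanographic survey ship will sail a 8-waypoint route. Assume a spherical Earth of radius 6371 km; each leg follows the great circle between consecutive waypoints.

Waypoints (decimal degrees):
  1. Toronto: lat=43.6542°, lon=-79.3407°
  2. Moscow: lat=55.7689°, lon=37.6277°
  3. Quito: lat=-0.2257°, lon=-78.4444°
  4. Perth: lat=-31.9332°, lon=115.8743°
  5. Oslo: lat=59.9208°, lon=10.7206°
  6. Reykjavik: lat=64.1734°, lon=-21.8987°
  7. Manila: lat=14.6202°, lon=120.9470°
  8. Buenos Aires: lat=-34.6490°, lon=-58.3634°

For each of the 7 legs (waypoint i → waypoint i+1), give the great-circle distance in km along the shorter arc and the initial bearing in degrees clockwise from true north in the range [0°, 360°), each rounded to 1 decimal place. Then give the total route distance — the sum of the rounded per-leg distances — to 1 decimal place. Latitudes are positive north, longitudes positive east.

Leg 1: φ1=0.7619095, φ2=0.9733509, Δφ=0.2114414, Δλ=2.0414837 rad; a=sin²(Δφ/2)+cosφ1·cosφ2·sin²(Δλ/2)=0.3069244161; c=2·atan2(√a, √(1-a))=1.174340864; dist=6371·c=7481.726 ≈ 7481.7 km; running total=7481.7 km
Leg 1 bearing: y=sinΔλ·cosφ2=0.50136066, x=cosφ1·sinφ2-sinφ1·cosφ2·cosΔλ=0.77428984; θ=atan2(y, x)=32.9235° ≈ 32.9°
Leg 2: φ1=0.9733509, φ2=-0.0039392, Δφ=-0.9772901, Δλ=-2.0258403 rad; a=sin²(Δφ/2)+cosφ1·cosφ2·sin²(Δλ/2)=0.6252444284; c=2·atan2(√a, √(1-a))=1.823981504; dist=6371·c=11620.586 ≈ 11620.6 km; running total=19102.3 km
Leg 2 bearing: y=sinΔλ·cosφ2=-0.89823473, x=cosφ1·sinφ2-sinφ1·cosφ2·cosΔλ=0.36115053; θ=atan2(y, x)=-68.0966° <0 so +360° → 291.9034° ≈ 291.9°
Leg 3: φ1=-0.0039392, φ2=-0.5573395, Δφ=-0.5534003, Δλ=3.3915011 rad; a=sin²(Δφ/2)+cosφ1·cosφ2·sin²(Δλ/2)=0.9101058338; c=2·atan2(√a, √(1-a))=2.532577257; dist=6371·c=16135.0497 ≈ 16135.0 km; running total=35237.3 km
Leg 3 bearing: y=sinΔλ·cosφ2=-0.20988789, x=cosφ1·sinφ2-sinφ1·cosφ2·cosΔλ=-0.53216529; θ=atan2(y, x)=-158.4755° <0 so +360° → 201.5245° ≈ 201.5°
Leg 4: φ1=-0.5573395, φ2=1.0458153, Δφ=1.6031547, Δλ=-1.8352783 rad; a=sin²(Δφ/2)+cosφ1·cosφ2·sin²(Δλ/2)=0.7844454669; c=2·atan2(√a, √(1-a))=2.175953001; dist=6371·c=13862.997 ≈ 13863.0 km; running total=49100.3 km
Leg 4 bearing: y=sinΔλ·cosφ2=-0.48376905, x=cosφ1·sinφ2-sinφ1·cosφ2·cosΔλ=0.66507941; θ=atan2(y, x)=-36.0316° <0 so +360° → 323.9684° ≈ 324.0°
Leg 5: φ1=1.0458153, φ2=1.1200371, Δφ=0.0742219, Δλ=-0.5693142 rad; a=sin²(Δφ/2)+cosφ1·cosφ2·sin²(Δλ/2)=0.0185963386; c=2·atan2(√a, √(1-a))=0.273589257; dist=6371·c=1743.037 ≈ 1743.0 km; running total=50843.3 km
Leg 5 bearing: y=sinΔλ·cosφ2=-0.23483859, x=cosφ1·sinφ2-sinφ1·cosφ2·cosΔλ=0.13361474; θ=atan2(y, x)=-60.3617° <0 so +360° → 299.6383° ≈ 299.6°
Leg 6: φ1=1.1200371, φ2=0.2551706, Δφ=-0.8648665, Δλ=2.4931278 rad; a=sin²(Δφ/2)+cosφ1·cosφ2·sin²(Δλ/2)=0.5543878741; c=2·atan2(√a, √(1-a))=1.679787734; dist=6371·c=10701.928 ≈ 10701.9 km; running total=61545.2 km
Leg 6 bearing: y=sinΔλ·cosφ2=0.58440740, x=cosφ1·sinφ2-sinφ1·cosφ2·cosΔλ=0.80413670; θ=atan2(y, x)=36.0078° ≈ 36.0°
Leg 7: φ1=0.2551706, φ2=-0.6047391, Δφ=-0.8599098, Δλ=-3.1295569 rad; a=sin²(Δφ/2)+cosφ1·cosφ2·sin²(Δλ/2)=0.9697314647; c=2·atan2(√a, √(1-a))=2.791855849; dist=6371·c=17786.914 ≈ 17786.9 km; running total=79332.1 km
Leg 7 bearing: y=sinΔλ·cosφ2=-0.00990101, x=cosφ1·sinφ2-sinφ1·cosφ2·cosΔλ=-0.34250748; θ=atan2(y, x)=-178.3442° <0 so +360° → 181.6558° ≈ 181.7°

Leg 1: dist=7481.7 km, bearing=32.9°
Leg 2: dist=11620.6 km, bearing=291.9°
Leg 3: dist=16135.0 km, bearing=201.5°
Leg 4: dist=13863.0 km, bearing=324.0°
Leg 5: dist=1743.0 km, bearing=299.6°
Leg 6: dist=10701.9 km, bearing=36.0°
Leg 7: dist=17786.9 km, bearing=181.7°
Total: 79332.1 km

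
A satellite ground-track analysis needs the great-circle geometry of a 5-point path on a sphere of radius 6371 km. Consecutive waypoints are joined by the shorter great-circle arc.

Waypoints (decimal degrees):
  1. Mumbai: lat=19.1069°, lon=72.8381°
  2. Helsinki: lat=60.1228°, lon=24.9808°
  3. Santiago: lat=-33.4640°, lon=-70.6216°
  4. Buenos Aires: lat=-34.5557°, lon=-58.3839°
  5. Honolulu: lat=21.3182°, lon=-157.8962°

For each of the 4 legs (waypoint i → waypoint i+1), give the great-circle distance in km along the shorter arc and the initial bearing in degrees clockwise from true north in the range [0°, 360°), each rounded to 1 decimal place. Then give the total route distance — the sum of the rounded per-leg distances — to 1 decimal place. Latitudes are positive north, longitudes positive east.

Leg 1: φ1=0.3334783, φ2=1.0493408, Δφ=0.7158625, Δλ=-0.8352675 rad; a=sin²(Δφ/2)+cosφ1·cosφ2·sin²(Δλ/2)=0.2001712215; c=2·atan2(√a, √(1-a))=0.927723203; dist=6371·c=5910.525 ≈ 5910.5 km; running total=5910.5 km
Leg 1 bearing: y=sinΔλ·cosφ2=-0.36936088, x=cosφ1·sinφ2-sinφ1·cosφ2·cosΔλ=0.70991785; θ=atan2(y, x)=-27.4874° <0 so +360° → 332.5126° ≈ 332.5°
Leg 2: φ1=1.0493408, φ2=-0.5840570, Δφ=-1.6333978, Δλ=-1.6685767 rad; a=sin²(Δφ/2)+cosφ1·cosφ2·sin²(Δλ/2)=0.7593484805; c=2·atan2(√a, √(1-a))=2.116122475; dist=6371·c=13481.816 ≈ 13481.8 km; running total=19392.3 km
Leg 2 bearing: y=sinΔλ·cosφ2=-0.83024758, x=cosφ1·sinφ2-sinφ1·cosφ2·cosΔλ=-0.20406474; θ=atan2(y, x)=-103.8089° <0 so +360° → 256.1911° ≈ 256.2°
Leg 3: φ1=-0.5840570, φ2=-0.6031107, Δφ=-0.0190538, Δλ=0.2135882 rad; a=sin²(Δφ/2)+cosφ1·cosφ2·sin²(Δλ/2)=0.0078968388; c=2·atan2(√a, √(1-a))=0.177963069; dist=6371·c=1133.803 ≈ 1133.8 km; running total=20526.1 km
Leg 3 bearing: y=sinΔλ·cosφ2=0.17457148, x=cosφ1·sinφ2-sinφ1·cosφ2·cosΔλ=-0.02937197; θ=atan2(y, x)=99.5507° ≈ 99.6°
Leg 4: φ1=-0.6031107, φ2=0.3720728, Δφ=0.9751835, Δλ=-1.7368173 rad; a=sin²(Δφ/2)+cosφ1·cosφ2·sin²(Δλ/2)=0.6664986292; c=2·atan2(√a, √(1-a))=1.910276797; dist=6371·c=12170.373 ≈ 12170.4 km; running total=32696.5 km
Leg 4 bearing: y=sinΔλ·cosφ2=-0.91876676, x=cosφ1·sinφ2-sinφ1·cosφ2·cosΔλ=0.21208597; θ=atan2(y, x)=-77.0017° <0 so +360° → 282.9983° ≈ 283.0°

Leg 1: dist=5910.5 km, bearing=332.5°
Leg 2: dist=13481.8 km, bearing=256.2°
Leg 3: dist=1133.8 km, bearing=99.6°
Leg 4: dist=12170.4 km, bearing=283.0°
Total: 32696.5 km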